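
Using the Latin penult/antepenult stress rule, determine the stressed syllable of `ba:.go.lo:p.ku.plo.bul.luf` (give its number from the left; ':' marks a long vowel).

6

Classical Latin: stress the penult if heavy (long vowel or closed), else the antepenult.
Weights: 5 plo L, 6 bul H, 7 luf H.
The penult (syllable 6, bul) is heavy, so it takes stress.
Stress on syllable 6: ba:.go.lo:p.ku.plo.ˈbul.luf.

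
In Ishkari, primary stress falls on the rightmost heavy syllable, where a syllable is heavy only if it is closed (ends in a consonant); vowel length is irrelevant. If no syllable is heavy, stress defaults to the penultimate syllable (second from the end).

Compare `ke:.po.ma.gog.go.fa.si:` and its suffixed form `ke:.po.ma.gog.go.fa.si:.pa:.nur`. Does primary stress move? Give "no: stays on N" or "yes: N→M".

Base `ke:.po.ma.gog.go.fa.si:` (7 syllables):
  Weights: 1 ke: L, 2 po L, 3 ma L, 4 gog H, 5 go L, 6 fa L, 7 si: L.
  Heavy syllables in the domain: 4. The rightmost is syllable 4 (gog).
  → primary stress on syllable 4.
Suffixed `ke:.po.ma.gog.go.fa.si:.pa:.nur` (9 syllables):
  Weights: 1 ke: L, 2 po L, 3 ma L, 4 gog H, 5 go L, 6 fa L, 7 si: L, 8 pa: L, 9 nur H.
  Heavy syllables in the domain: 4, 9. The rightmost is syllable 9 (nur).
  → primary stress on syllable 9.

yes: 4→9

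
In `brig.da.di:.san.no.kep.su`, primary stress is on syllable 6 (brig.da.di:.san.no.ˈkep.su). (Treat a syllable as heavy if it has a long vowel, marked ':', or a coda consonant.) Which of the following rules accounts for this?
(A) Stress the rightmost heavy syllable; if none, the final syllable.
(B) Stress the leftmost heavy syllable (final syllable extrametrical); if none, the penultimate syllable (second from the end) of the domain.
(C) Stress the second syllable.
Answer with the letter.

Rule A → syllable 6 ✓.
Rule B → syllable 1 (observed: 6).
Rule C → syllable 2 (observed: 6).

A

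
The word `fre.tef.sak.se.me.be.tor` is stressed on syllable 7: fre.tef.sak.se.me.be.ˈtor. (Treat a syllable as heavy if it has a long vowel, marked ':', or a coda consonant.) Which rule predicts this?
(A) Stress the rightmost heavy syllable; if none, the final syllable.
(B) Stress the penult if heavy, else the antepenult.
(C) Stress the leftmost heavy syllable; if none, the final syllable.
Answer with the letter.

A

Rule A → syllable 7 ✓.
Rule B → syllable 5 (observed: 7).
Rule C → syllable 2 (observed: 7).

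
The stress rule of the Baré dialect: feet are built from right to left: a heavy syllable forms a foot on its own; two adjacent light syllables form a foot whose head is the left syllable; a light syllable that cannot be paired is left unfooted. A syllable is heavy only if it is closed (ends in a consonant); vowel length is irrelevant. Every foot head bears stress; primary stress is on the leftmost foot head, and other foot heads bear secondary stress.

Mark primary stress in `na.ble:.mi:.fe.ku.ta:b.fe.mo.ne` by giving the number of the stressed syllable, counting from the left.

Weights: 1 na L, 2 ble: L, 3 mi: L, 4 fe L, 5 ku L, 6 ta:b H, 7 fe L, 8 mo L, 9 ne L.
Parse right to left (heavy = foot alone; LL = one foot; stranded L unfooted): na (ˈble:.mi:) (ˈfe.ku) (ˈta:b) fe (ˈmo.ne).
Foot heads: 2, 4, 6, 8.
Primary stress on the leftmost head = syllable 2.
Primary stress: syllable 2 → na.ˈble:.mi:.fe.ku.ta:b.fe.mo.ne.

2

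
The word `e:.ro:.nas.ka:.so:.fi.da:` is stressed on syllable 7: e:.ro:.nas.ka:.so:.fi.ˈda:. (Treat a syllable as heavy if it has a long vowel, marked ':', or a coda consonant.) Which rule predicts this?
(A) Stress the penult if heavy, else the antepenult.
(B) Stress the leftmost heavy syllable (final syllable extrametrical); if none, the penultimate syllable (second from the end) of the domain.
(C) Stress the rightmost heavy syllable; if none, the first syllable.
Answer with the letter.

Rule A → syllable 5 (observed: 7).
Rule B → syllable 1 (observed: 7).
Rule C → syllable 7 ✓.

C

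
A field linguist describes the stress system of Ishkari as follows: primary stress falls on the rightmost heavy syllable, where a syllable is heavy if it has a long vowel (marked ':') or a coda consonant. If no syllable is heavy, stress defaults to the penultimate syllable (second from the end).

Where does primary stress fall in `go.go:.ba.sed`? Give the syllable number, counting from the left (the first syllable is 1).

Weights: 1 go L, 2 go: H, 3 ba L, 4 sed H.
Heavy syllables in the domain: 2, 4. The rightmost is syllable 4 (sed).
Primary stress: syllable 4 → go.go:.ba.ˈsed.

4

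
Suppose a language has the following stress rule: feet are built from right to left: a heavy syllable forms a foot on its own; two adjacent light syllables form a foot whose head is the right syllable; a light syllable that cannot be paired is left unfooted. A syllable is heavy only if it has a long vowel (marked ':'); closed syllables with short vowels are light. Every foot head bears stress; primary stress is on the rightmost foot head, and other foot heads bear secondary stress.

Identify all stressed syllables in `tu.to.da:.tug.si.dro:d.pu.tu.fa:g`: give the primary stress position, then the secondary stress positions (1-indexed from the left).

primary 9, secondary 2, 3, 5, 6, 8

Weights: 1 tu L, 2 to L, 3 da: H, 4 tug L, 5 si L, 6 dro:d H, 7 pu L, 8 tu L, 9 fa:g H.
Parse right to left (heavy = foot alone; LL = one foot; stranded L unfooted): (tu.ˈto) (ˈda:) (tug.ˈsi) (ˈdro:d) (pu.ˈtu) (ˈfa:g).
Foot heads: 2, 3, 5, 6, 8, 9.
Primary stress on the rightmost head = syllable 9.
Secondary stress on 2, 3, 5, 6, 8: tu.ˌto.ˌda:.tug.ˌsi.ˌdro:d.pu.ˌtu.ˈfa:g.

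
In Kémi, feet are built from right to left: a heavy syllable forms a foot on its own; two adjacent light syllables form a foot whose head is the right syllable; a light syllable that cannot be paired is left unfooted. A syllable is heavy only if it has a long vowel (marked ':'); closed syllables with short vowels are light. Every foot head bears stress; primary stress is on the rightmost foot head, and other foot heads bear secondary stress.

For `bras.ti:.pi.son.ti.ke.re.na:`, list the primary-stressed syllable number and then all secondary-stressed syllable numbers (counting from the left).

Weights: 1 bras L, 2 ti: H, 3 pi L, 4 son L, 5 ti L, 6 ke L, 7 re L, 8 na: H.
Parse right to left (heavy = foot alone; LL = one foot; stranded L unfooted): bras (ˈti:) pi (son.ˈti) (ke.ˈre) (ˈna:).
Foot heads: 2, 5, 7, 8.
Primary stress on the rightmost head = syllable 8.
Secondary stress on 2, 5, 7: bras.ˌti:.pi.son.ˌti.ke.ˌre.ˈna:.

primary 8, secondary 2, 5, 7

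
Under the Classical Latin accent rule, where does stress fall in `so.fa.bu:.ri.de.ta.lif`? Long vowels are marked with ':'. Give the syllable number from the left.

Classical Latin: stress the penult if heavy (long vowel or closed), else the antepenult.
Weights: 5 de L, 6 ta L, 7 lif H.
The penult (syllable 6, ta) is light, so stress falls on the antepenult (syllable 5, de).
Stress on syllable 5: so.fa.bu:.ri.ˈde.ta.lif.

5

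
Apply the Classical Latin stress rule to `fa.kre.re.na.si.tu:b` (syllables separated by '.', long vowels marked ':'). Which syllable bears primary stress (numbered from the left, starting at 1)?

4

Classical Latin: stress the penult if heavy (long vowel or closed), else the antepenult.
Weights: 4 na L, 5 si L, 6 tu:b H.
The penult (syllable 5, si) is light, so stress falls on the antepenult (syllable 4, na).
Stress on syllable 4: fa.kre.re.ˈna.si.tu:b.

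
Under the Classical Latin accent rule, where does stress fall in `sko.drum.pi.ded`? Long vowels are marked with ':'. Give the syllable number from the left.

Classical Latin: stress the penult if heavy (long vowel or closed), else the antepenult.
Weights: 2 drum H, 3 pi L, 4 ded H.
The penult (syllable 3, pi) is light, so stress falls on the antepenult (syllable 2, drum).
Stress on syllable 2: sko.ˈdrum.pi.ded.

2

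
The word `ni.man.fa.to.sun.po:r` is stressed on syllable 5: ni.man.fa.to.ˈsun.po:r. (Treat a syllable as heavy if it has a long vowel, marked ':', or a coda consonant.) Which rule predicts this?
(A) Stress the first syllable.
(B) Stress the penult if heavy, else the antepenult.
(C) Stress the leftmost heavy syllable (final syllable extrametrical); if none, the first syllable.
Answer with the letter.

B

Rule A → syllable 1 (observed: 5).
Rule B → syllable 5 ✓.
Rule C → syllable 2 (observed: 5).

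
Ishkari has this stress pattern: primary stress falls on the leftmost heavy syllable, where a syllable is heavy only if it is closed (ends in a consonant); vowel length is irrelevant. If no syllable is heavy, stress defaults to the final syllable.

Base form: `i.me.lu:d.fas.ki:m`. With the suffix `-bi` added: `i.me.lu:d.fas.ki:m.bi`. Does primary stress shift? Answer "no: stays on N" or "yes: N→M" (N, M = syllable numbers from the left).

no: stays on 3

Base `i.me.lu:d.fas.ki:m` (5 syllables):
  Weights: 1 i L, 2 me L, 3 lu:d H, 4 fas H, 5 ki:m H.
  Heavy syllables in the domain: 3, 4, 5. The leftmost is syllable 3 (lu:d).
  → primary stress on syllable 3.
Suffixed `i.me.lu:d.fas.ki:m.bi` (6 syllables):
  Weights: 1 i L, 2 me L, 3 lu:d H, 4 fas H, 5 ki:m H, 6 bi L.
  Heavy syllables in the domain: 3, 4, 5. The leftmost is syllable 3 (lu:d).
  → primary stress on syllable 3.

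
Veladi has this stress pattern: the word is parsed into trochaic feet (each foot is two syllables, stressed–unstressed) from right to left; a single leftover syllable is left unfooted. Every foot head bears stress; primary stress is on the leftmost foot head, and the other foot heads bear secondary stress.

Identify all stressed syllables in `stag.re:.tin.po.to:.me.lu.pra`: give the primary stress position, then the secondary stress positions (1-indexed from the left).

Parse right to left into trochaic (ˈσσ) feet: (ˈstag.re:) (ˈtin.po) (ˈto:.me) (ˈlu.pra).
Foot heads (stressed positions): 1, 3, 5, 7.
End Rule Leftmost: primary stress on the leftmost head = syllable 1.
Secondary stress on 3, 5, 7: ˈstag.re:.ˌtin.po.ˌto:.me.ˌlu.pra.

primary 1, secondary 3, 5, 7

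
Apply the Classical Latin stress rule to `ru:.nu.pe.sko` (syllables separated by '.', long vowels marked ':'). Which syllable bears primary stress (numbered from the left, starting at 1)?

Classical Latin: stress the penult if heavy (long vowel or closed), else the antepenult.
Weights: 2 nu L, 3 pe L, 4 sko L.
The penult (syllable 3, pe) is light, so stress falls on the antepenult (syllable 2, nu).
Stress on syllable 2: ru:.ˈnu.pe.sko.

2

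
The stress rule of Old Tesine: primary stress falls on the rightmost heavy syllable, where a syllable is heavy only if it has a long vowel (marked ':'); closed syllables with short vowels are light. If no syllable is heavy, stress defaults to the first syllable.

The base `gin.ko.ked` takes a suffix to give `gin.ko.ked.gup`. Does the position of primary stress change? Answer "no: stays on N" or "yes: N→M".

no: stays on 1

Base `gin.ko.ked` (3 syllables):
  Weights: 1 gin L, 2 ko L, 3 ked L.
  No heavy syllable in the domain; default to the first syllable = syllable 1.
  → primary stress on syllable 1.
Suffixed `gin.ko.ked.gup` (4 syllables):
  Weights: 1 gin L, 2 ko L, 3 ked L, 4 gup L.
  No heavy syllable in the domain; default to the first syllable = syllable 1.
  → primary stress on syllable 1.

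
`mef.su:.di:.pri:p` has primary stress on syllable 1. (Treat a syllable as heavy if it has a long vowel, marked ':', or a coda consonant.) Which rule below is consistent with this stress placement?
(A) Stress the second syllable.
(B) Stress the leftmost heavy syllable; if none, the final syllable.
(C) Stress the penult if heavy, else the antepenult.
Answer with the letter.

B

Rule A → syllable 2 (observed: 1).
Rule B → syllable 1 ✓.
Rule C → syllable 3 (observed: 1).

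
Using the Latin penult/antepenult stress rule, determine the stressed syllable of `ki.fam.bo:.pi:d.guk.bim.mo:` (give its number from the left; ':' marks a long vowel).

6

Classical Latin: stress the penult if heavy (long vowel or closed), else the antepenult.
Weights: 5 guk H, 6 bim H, 7 mo: H.
The penult (syllable 6, bim) is heavy, so it takes stress.
Stress on syllable 6: ki.fam.bo:.pi:d.guk.ˈbim.mo:.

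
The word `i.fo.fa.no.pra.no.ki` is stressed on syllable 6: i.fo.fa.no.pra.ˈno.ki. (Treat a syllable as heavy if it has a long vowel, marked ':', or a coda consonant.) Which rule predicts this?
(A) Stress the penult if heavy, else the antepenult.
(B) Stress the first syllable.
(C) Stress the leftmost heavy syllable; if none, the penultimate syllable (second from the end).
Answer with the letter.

C

Rule A → syllable 5 (observed: 6).
Rule B → syllable 1 (observed: 6).
Rule C → syllable 6 ✓.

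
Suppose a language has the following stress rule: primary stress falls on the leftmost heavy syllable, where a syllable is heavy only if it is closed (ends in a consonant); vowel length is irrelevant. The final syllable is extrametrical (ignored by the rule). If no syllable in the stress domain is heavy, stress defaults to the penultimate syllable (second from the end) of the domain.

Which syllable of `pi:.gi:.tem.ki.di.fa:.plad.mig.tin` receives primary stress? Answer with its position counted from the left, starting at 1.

3

The final syllable (9, tin) is extrametrical; the stress domain is syllables 1–8.
Weights: 1 pi: L, 2 gi: L, 3 tem H, 4 ki L, 5 di L, 6 fa: L, 7 plad H, 8 mig H.
Heavy syllables in the domain: 3, 7, 8. The leftmost is syllable 3 (tem).
Primary stress: syllable 3 → pi:.gi:.ˈtem.ki.di.fa:.plad.mig.tin.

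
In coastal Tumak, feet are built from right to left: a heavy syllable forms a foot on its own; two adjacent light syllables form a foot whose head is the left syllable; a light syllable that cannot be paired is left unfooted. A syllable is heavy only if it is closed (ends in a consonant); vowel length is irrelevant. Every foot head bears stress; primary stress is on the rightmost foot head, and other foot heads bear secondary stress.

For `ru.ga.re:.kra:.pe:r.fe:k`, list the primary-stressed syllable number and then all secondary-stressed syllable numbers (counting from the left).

Weights: 1 ru L, 2 ga L, 3 re: L, 4 kra: L, 5 pe:r H, 6 fe:k H.
Parse right to left (heavy = foot alone; LL = one foot; stranded L unfooted): (ˈru.ga) (ˈre:.kra:) (ˈpe:r) (ˈfe:k).
Foot heads: 1, 3, 5, 6.
Primary stress on the rightmost head = syllable 6.
Secondary stress on 1, 3, 5: ˌru.ga.ˌre:.kra:.ˌpe:r.ˈfe:k.

primary 6, secondary 1, 3, 5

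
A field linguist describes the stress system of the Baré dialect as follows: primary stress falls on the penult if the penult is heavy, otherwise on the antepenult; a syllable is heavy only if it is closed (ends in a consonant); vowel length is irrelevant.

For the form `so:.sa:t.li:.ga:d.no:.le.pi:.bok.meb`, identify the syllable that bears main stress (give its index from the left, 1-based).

8

Weights: 7 pi: L, 8 bok H, 9 meb H.
The penult (syllable 8, bok) is heavy, so it takes stress.
Primary stress: syllable 8 → so:.sa:t.li:.ga:d.no:.le.pi:.ˈbok.meb.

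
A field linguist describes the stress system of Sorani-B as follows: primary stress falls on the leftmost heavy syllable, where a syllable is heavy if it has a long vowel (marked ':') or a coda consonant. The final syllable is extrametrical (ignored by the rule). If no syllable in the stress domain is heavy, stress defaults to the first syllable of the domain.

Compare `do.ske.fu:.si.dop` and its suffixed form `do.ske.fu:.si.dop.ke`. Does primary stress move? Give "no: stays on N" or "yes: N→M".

no: stays on 3

Base `do.ske.fu:.si.dop` (5 syllables):
  The final syllable (5, dop) is extrametrical; the stress domain is syllables 1–4.
  Weights: 1 do L, 2 ske L, 3 fu: H, 4 si L.
  Heavy syllables in the domain: 3. The leftmost is syllable 3 (fu:).
  → primary stress on syllable 3.
Suffixed `do.ske.fu:.si.dop.ke` (6 syllables):
  The final syllable (6, ke) is extrametrical; the stress domain is syllables 1–5.
  Weights: 1 do L, 2 ske L, 3 fu: H, 4 si L, 5 dop H.
  Heavy syllables in the domain: 3, 5. The leftmost is syllable 3 (fu:).
  → primary stress on syllable 3.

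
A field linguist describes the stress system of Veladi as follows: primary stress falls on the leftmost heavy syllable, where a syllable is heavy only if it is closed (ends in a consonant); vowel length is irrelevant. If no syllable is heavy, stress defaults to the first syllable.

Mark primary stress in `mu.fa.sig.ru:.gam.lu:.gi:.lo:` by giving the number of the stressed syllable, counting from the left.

Weights: 1 mu L, 2 fa L, 3 sig H, 4 ru: L, 5 gam H, 6 lu: L, 7 gi: L, 8 lo: L.
Heavy syllables in the domain: 3, 5. The leftmost is syllable 3 (sig).
Primary stress: syllable 3 → mu.fa.ˈsig.ru:.gam.lu:.gi:.lo:.

3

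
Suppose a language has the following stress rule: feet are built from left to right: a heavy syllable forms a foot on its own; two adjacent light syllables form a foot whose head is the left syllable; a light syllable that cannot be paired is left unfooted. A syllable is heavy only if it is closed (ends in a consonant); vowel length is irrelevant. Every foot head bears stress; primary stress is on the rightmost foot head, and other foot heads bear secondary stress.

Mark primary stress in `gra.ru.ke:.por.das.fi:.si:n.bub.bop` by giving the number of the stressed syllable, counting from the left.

Weights: 1 gra L, 2 ru L, 3 ke: L, 4 por H, 5 das H, 6 fi: L, 7 si:n H, 8 bub H, 9 bop H.
Parse left to right (heavy = foot alone; LL = one foot; stranded L unfooted): (ˈgra.ru) ke: (ˈpor) (ˈdas) fi: (ˈsi:n) (ˈbub) (ˈbop).
Foot heads: 1, 4, 5, 7, 8, 9.
Primary stress on the rightmost head = syllable 9.
Primary stress: syllable 9 → gra.ru.ke:.por.das.fi:.si:n.bub.ˈbop.

9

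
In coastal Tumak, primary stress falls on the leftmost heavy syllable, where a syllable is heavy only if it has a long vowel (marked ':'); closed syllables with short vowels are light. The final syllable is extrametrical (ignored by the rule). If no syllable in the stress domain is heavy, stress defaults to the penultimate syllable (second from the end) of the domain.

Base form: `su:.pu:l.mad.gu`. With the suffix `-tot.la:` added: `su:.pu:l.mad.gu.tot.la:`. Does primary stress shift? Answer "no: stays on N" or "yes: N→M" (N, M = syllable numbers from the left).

Base `su:.pu:l.mad.gu` (4 syllables):
  The final syllable (4, gu) is extrametrical; the stress domain is syllables 1–3.
  Weights: 1 su: H, 2 pu:l H, 3 mad L.
  Heavy syllables in the domain: 1, 2. The leftmost is syllable 1 (su:).
  → primary stress on syllable 1.
Suffixed `su:.pu:l.mad.gu.tot.la:` (6 syllables):
  The final syllable (6, la:) is extrametrical; the stress domain is syllables 1–5.
  Weights: 1 su: H, 2 pu:l H, 3 mad L, 4 gu L, 5 tot L.
  Heavy syllables in the domain: 1, 2. The leftmost is syllable 1 (su:).
  → primary stress on syllable 1.

no: stays on 1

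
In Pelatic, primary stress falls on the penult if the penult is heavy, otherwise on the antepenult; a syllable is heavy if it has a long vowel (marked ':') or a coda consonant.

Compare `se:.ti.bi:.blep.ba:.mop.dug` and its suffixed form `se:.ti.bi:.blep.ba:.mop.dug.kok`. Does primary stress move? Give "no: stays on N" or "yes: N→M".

yes: 6→7

Base `se:.ti.bi:.blep.ba:.mop.dug` (7 syllables):
  Weights: 5 ba: H, 6 mop H, 7 dug H.
  The penult (syllable 6, mop) is heavy, so it takes stress.
  → primary stress on syllable 6.
Suffixed `se:.ti.bi:.blep.ba:.mop.dug.kok` (8 syllables):
  Weights: 6 mop H, 7 dug H, 8 kok H.
  The penult (syllable 7, dug) is heavy, so it takes stress.
  → primary stress on syllable 7.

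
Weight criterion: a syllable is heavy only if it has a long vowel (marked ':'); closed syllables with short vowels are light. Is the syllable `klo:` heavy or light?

heavy

`klo:`: long vowel, open (no coda). Long vowel → heavy.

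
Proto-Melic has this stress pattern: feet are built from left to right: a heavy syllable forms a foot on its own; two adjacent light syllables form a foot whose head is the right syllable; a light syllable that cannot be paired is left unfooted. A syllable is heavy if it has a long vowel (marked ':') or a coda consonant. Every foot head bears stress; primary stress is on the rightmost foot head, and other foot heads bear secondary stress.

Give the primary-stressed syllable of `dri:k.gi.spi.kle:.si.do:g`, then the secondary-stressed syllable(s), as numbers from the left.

Weights: 1 dri:k H, 2 gi L, 3 spi L, 4 kle: H, 5 si L, 6 do:g H.
Parse left to right (heavy = foot alone; LL = one foot; stranded L unfooted): (ˈdri:k) (gi.ˈspi) (ˈkle:) si (ˈdo:g).
Foot heads: 1, 3, 4, 6.
Primary stress on the rightmost head = syllable 6.
Secondary stress on 1, 3, 4: ˌdri:k.gi.ˌspi.ˌkle:.si.ˈdo:g.

primary 6, secondary 1, 3, 4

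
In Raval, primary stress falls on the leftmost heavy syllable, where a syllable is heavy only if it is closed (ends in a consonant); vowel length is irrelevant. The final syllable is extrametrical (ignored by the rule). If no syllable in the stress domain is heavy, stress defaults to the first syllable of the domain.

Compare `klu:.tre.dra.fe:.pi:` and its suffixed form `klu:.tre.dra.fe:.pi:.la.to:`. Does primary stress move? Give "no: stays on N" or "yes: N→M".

no: stays on 1

Base `klu:.tre.dra.fe:.pi:` (5 syllables):
  The final syllable (5, pi:) is extrametrical; the stress domain is syllables 1–4.
  Weights: 1 klu: L, 2 tre L, 3 dra L, 4 fe: L.
  No heavy syllable in the domain; default to the first syllable of the domain = syllable 1.
  → primary stress on syllable 1.
Suffixed `klu:.tre.dra.fe:.pi:.la.to:` (7 syllables):
  The final syllable (7, to:) is extrametrical; the stress domain is syllables 1–6.
  Weights: 1 klu: L, 2 tre L, 3 dra L, 4 fe: L, 5 pi: L, 6 la L.
  No heavy syllable in the domain; default to the first syllable of the domain = syllable 1.
  → primary stress on syllable 1.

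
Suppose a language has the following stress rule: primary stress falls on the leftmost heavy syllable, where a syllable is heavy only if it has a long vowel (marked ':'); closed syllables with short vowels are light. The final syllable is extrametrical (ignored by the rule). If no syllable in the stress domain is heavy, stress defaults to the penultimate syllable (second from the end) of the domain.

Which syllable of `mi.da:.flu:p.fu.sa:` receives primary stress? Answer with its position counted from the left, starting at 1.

2

The final syllable (5, sa:) is extrametrical; the stress domain is syllables 1–4.
Weights: 1 mi L, 2 da: H, 3 flu:p H, 4 fu L.
Heavy syllables in the domain: 2, 3. The leftmost is syllable 2 (da:).
Primary stress: syllable 2 → mi.ˈda:.flu:p.fu.sa:.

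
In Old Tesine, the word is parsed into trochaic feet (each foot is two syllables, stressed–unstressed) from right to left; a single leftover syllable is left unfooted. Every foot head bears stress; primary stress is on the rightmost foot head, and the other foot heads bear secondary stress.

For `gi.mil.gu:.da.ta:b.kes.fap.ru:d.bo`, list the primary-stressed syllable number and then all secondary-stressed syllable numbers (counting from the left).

primary 8, secondary 2, 4, 6

Parse right to left into trochaic (ˈσσ) feet: gi (ˈmil.gu:) (ˈda.ta:b) (ˈkes.fap) (ˈru:d.bo). Syllable 1 is left unfooted.
Foot heads (stressed positions): 2, 4, 6, 8.
End Rule Rightmost: primary stress on the rightmost head = syllable 8.
Secondary stress on 2, 4, 6: gi.ˌmil.gu:.ˌda.ta:b.ˌkes.fap.ˈru:d.bo.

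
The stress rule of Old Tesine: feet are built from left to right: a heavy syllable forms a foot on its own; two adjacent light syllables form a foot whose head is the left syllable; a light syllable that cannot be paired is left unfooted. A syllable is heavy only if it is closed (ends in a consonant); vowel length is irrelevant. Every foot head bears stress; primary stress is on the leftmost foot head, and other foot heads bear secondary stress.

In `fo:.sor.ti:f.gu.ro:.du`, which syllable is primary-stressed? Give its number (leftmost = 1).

Weights: 1 fo: L, 2 sor H, 3 ti:f H, 4 gu L, 5 ro: L, 6 du L.
Parse left to right (heavy = foot alone; LL = one foot; stranded L unfooted): fo: (ˈsor) (ˈti:f) (ˈgu.ro:) du.
Foot heads: 2, 3, 4.
Primary stress on the leftmost head = syllable 2.
Primary stress: syllable 2 → fo:.ˈsor.ti:f.gu.ro:.du.

2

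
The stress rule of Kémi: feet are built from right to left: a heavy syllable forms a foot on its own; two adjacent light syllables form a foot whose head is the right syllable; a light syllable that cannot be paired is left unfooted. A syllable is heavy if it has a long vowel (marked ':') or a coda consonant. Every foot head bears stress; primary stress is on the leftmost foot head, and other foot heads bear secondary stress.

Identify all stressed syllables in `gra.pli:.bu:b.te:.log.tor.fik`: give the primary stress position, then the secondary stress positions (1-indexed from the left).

Weights: 1 gra L, 2 pli: H, 3 bu:b H, 4 te: H, 5 log H, 6 tor H, 7 fik H.
Parse right to left (heavy = foot alone; LL = one foot; stranded L unfooted): gra (ˈpli:) (ˈbu:b) (ˈte:) (ˈlog) (ˈtor) (ˈfik).
Foot heads: 2, 3, 4, 5, 6, 7.
Primary stress on the leftmost head = syllable 2.
Secondary stress on 3, 4, 5, 6, 7: gra.ˈpli:.ˌbu:b.ˌte:.ˌlog.ˌtor.ˌfik.

primary 2, secondary 3, 4, 5, 6, 7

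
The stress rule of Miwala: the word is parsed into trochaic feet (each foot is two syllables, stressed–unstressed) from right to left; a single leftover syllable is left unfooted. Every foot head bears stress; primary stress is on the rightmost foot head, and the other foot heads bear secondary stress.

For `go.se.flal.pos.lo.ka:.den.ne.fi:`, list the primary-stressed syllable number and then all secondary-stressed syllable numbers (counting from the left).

Parse right to left into trochaic (ˈσσ) feet: go (ˈse.flal) (ˈpos.lo) (ˈka:.den) (ˈne.fi:). Syllable 1 is left unfooted.
Foot heads (stressed positions): 2, 4, 6, 8.
End Rule Rightmost: primary stress on the rightmost head = syllable 8.
Secondary stress on 2, 4, 6: go.ˌse.flal.ˌpos.lo.ˌka:.den.ˈne.fi:.

primary 8, secondary 2, 4, 6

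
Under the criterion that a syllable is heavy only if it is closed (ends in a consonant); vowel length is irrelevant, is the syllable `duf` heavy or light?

heavy

`duf`: short vowel, closed (coda /f/). Closed (coda /f/) → heavy.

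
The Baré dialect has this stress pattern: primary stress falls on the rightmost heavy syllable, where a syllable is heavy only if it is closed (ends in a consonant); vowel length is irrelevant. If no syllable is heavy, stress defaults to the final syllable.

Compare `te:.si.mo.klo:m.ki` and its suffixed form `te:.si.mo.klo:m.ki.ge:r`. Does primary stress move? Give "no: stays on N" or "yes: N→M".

yes: 4→6

Base `te:.si.mo.klo:m.ki` (5 syllables):
  Weights: 1 te: L, 2 si L, 3 mo L, 4 klo:m H, 5 ki L.
  Heavy syllables in the domain: 4. The rightmost is syllable 4 (klo:m).
  → primary stress on syllable 4.
Suffixed `te:.si.mo.klo:m.ki.ge:r` (6 syllables):
  Weights: 1 te: L, 2 si L, 3 mo L, 4 klo:m H, 5 ki L, 6 ge:r H.
  Heavy syllables in the domain: 4, 6. The rightmost is syllable 6 (ge:r).
  → primary stress on syllable 6.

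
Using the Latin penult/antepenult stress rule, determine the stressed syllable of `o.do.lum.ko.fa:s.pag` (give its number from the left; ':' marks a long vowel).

Classical Latin: stress the penult if heavy (long vowel or closed), else the antepenult.
Weights: 4 ko L, 5 fa:s H, 6 pag H.
The penult (syllable 5, fa:s) is heavy, so it takes stress.
Stress on syllable 5: o.do.lum.ko.ˈfa:s.pag.

5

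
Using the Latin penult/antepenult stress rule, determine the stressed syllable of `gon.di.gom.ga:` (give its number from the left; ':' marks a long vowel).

Classical Latin: stress the penult if heavy (long vowel or closed), else the antepenult.
Weights: 2 di L, 3 gom H, 4 ga: H.
The penult (syllable 3, gom) is heavy, so it takes stress.
Stress on syllable 3: gon.di.ˈgom.ga:.

3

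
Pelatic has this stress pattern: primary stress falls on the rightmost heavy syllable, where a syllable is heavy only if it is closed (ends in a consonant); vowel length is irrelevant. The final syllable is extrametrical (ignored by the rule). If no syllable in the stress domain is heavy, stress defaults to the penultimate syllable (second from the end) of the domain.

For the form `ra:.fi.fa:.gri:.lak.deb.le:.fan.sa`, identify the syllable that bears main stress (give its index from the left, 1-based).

The final syllable (9, sa) is extrametrical; the stress domain is syllables 1–8.
Weights: 1 ra: L, 2 fi L, 3 fa: L, 4 gri: L, 5 lak H, 6 deb H, 7 le: L, 8 fan H.
Heavy syllables in the domain: 5, 6, 8. The rightmost is syllable 8 (fan).
Primary stress: syllable 8 → ra:.fi.fa:.gri:.lak.deb.le:.ˈfan.sa.

8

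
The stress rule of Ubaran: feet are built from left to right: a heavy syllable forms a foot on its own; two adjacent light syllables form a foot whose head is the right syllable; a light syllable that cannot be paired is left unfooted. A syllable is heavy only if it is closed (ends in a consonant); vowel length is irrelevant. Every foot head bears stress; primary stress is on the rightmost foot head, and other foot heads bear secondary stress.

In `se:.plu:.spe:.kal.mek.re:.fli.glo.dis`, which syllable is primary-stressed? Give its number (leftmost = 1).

Weights: 1 se: L, 2 plu: L, 3 spe: L, 4 kal H, 5 mek H, 6 re: L, 7 fli L, 8 glo L, 9 dis H.
Parse left to right (heavy = foot alone; LL = one foot; stranded L unfooted): (se:.ˈplu:) spe: (ˈkal) (ˈmek) (re:.ˈfli) glo (ˈdis).
Foot heads: 2, 4, 5, 7, 9.
Primary stress on the rightmost head = syllable 9.
Primary stress: syllable 9 → se:.plu:.spe:.kal.mek.re:.fli.glo.ˈdis.

9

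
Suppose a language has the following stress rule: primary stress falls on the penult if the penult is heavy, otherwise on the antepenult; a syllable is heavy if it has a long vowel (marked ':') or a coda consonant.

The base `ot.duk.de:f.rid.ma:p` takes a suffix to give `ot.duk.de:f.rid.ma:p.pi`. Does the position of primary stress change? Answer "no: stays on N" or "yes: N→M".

yes: 4→5

Base `ot.duk.de:f.rid.ma:p` (5 syllables):
  Weights: 3 de:f H, 4 rid H, 5 ma:p H.
  The penult (syllable 4, rid) is heavy, so it takes stress.
  → primary stress on syllable 4.
Suffixed `ot.duk.de:f.rid.ma:p.pi` (6 syllables):
  Weights: 4 rid H, 5 ma:p H, 6 pi L.
  The penult (syllable 5, ma:p) is heavy, so it takes stress.
  → primary stress on syllable 5.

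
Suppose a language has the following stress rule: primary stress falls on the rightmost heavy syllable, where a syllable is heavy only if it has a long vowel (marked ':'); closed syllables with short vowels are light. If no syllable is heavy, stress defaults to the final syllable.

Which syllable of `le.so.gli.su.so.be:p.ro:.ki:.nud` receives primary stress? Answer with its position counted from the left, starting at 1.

8

Weights: 1 le L, 2 so L, 3 gli L, 4 su L, 5 so L, 6 be:p H, 7 ro: H, 8 ki: H, 9 nud L.
Heavy syllables in the domain: 6, 7, 8. The rightmost is syllable 8 (ki:).
Primary stress: syllable 8 → le.so.gli.su.so.be:p.ro:.ˈki:.nud.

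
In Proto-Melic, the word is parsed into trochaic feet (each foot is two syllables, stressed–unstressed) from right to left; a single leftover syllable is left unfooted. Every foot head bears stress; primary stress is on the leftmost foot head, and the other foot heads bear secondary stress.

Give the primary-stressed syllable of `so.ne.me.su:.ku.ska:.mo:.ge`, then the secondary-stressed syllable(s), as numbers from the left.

primary 1, secondary 3, 5, 7

Parse right to left into trochaic (ˈσσ) feet: (ˈso.ne) (ˈme.su:) (ˈku.ska:) (ˈmo:.ge).
Foot heads (stressed positions): 1, 3, 5, 7.
End Rule Leftmost: primary stress on the leftmost head = syllable 1.
Secondary stress on 3, 5, 7: ˈso.ne.ˌme.su:.ˌku.ska:.ˌmo:.ge.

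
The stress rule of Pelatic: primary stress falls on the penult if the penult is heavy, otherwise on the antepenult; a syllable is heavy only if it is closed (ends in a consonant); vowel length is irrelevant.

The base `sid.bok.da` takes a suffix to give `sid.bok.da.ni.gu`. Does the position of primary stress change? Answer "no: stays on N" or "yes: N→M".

yes: 2→3

Base `sid.bok.da` (3 syllables):
  Weights: 1 sid H, 2 bok H, 3 da L.
  The penult (syllable 2, bok) is heavy, so it takes stress.
  → primary stress on syllable 2.
Suffixed `sid.bok.da.ni.gu` (5 syllables):
  Weights: 3 da L, 4 ni L, 5 gu L.
  The penult (syllable 4, ni) is light, so stress falls on the antepenult (syllable 3, da).
  → primary stress on syllable 3.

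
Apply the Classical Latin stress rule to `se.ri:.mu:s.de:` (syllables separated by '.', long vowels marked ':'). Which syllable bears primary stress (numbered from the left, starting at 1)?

3

Classical Latin: stress the penult if heavy (long vowel or closed), else the antepenult.
Weights: 2 ri: H, 3 mu:s H, 4 de: H.
The penult (syllable 3, mu:s) is heavy, so it takes stress.
Stress on syllable 3: se.ri:.ˈmu:s.de:.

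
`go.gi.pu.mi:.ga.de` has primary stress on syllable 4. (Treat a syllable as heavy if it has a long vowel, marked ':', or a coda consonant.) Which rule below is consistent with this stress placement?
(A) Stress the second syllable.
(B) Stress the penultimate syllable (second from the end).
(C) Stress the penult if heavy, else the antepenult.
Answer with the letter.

Rule A → syllable 2 (observed: 4).
Rule B → syllable 5 (observed: 4).
Rule C → syllable 4 ✓.

C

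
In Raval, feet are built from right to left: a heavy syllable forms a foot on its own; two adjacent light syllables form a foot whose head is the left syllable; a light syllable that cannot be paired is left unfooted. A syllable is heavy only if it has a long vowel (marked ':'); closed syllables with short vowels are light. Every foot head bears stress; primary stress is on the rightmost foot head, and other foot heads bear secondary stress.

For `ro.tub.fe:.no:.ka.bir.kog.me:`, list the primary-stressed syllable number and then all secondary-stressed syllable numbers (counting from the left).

primary 8, secondary 1, 3, 4, 6

Weights: 1 ro L, 2 tub L, 3 fe: H, 4 no: H, 5 ka L, 6 bir L, 7 kog L, 8 me: H.
Parse right to left (heavy = foot alone; LL = one foot; stranded L unfooted): (ˈro.tub) (ˈfe:) (ˈno:) ka (ˈbir.kog) (ˈme:).
Foot heads: 1, 3, 4, 6, 8.
Primary stress on the rightmost head = syllable 8.
Secondary stress on 1, 3, 4, 6: ˌro.tub.ˌfe:.ˌno:.ka.ˌbir.kog.ˈme:.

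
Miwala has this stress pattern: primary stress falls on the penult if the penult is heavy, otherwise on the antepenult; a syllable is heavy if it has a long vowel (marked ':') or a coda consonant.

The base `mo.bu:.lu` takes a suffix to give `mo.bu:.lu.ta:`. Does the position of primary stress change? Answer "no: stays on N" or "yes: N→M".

no: stays on 2

Base `mo.bu:.lu` (3 syllables):
  Weights: 1 mo L, 2 bu: H, 3 lu L.
  The penult (syllable 2, bu:) is heavy, so it takes stress.
  → primary stress on syllable 2.
Suffixed `mo.bu:.lu.ta:` (4 syllables):
  Weights: 2 bu: H, 3 lu L, 4 ta: H.
  The penult (syllable 3, lu) is light, so stress falls on the antepenult (syllable 2, bu:).
  → primary stress on syllable 2.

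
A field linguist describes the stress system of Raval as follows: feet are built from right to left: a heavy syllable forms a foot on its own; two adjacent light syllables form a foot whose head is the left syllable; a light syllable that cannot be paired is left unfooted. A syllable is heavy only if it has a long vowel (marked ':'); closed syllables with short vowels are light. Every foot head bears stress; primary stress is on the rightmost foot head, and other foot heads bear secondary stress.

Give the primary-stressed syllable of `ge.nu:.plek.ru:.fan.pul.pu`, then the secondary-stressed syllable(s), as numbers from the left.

Weights: 1 ge L, 2 nu: H, 3 plek L, 4 ru: H, 5 fan L, 6 pul L, 7 pu L.
Parse right to left (heavy = foot alone; LL = one foot; stranded L unfooted): ge (ˈnu:) plek (ˈru:) fan (ˈpul.pu).
Foot heads: 2, 4, 6.
Primary stress on the rightmost head = syllable 6.
Secondary stress on 2, 4: ge.ˌnu:.plek.ˌru:.fan.ˈpul.pu.

primary 6, secondary 2, 4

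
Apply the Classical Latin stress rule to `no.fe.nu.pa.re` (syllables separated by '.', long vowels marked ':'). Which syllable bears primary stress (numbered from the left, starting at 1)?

Classical Latin: stress the penult if heavy (long vowel or closed), else the antepenult.
Weights: 3 nu L, 4 pa L, 5 re L.
The penult (syllable 4, pa) is light, so stress falls on the antepenult (syllable 3, nu).
Stress on syllable 3: no.fe.ˈnu.pa.re.

3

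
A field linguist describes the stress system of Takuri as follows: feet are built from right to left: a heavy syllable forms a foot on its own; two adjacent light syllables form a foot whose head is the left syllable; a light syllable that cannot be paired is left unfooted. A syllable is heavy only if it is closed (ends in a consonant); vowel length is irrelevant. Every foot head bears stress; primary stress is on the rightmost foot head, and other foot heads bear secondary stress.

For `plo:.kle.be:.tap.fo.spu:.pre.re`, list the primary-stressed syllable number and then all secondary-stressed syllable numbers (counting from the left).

Weights: 1 plo: L, 2 kle L, 3 be: L, 4 tap H, 5 fo L, 6 spu: L, 7 pre L, 8 re L.
Parse right to left (heavy = foot alone; LL = one foot; stranded L unfooted): plo: (ˈkle.be:) (ˈtap) (ˈfo.spu:) (ˈpre.re).
Foot heads: 2, 4, 5, 7.
Primary stress on the rightmost head = syllable 7.
Secondary stress on 2, 4, 5: plo:.ˌkle.be:.ˌtap.ˌfo.spu:.ˈpre.re.

primary 7, secondary 2, 4, 5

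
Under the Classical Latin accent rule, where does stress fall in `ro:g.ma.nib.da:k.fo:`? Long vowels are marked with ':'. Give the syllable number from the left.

Classical Latin: stress the penult if heavy (long vowel or closed), else the antepenult.
Weights: 3 nib H, 4 da:k H, 5 fo: H.
The penult (syllable 4, da:k) is heavy, so it takes stress.
Stress on syllable 4: ro:g.ma.nib.ˈda:k.fo:.

4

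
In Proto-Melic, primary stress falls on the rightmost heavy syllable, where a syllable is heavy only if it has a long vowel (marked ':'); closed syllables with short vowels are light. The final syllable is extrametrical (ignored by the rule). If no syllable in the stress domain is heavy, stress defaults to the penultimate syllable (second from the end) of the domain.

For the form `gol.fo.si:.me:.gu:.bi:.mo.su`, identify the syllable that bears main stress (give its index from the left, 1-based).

6

The final syllable (8, su) is extrametrical; the stress domain is syllables 1–7.
Weights: 1 gol L, 2 fo L, 3 si: H, 4 me: H, 5 gu: H, 6 bi: H, 7 mo L.
Heavy syllables in the domain: 3, 4, 5, 6. The rightmost is syllable 6 (bi:).
Primary stress: syllable 6 → gol.fo.si:.me:.gu:.ˈbi:.mo.su.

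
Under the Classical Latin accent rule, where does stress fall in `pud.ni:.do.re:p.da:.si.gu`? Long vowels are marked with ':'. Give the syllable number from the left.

5

Classical Latin: stress the penult if heavy (long vowel or closed), else the antepenult.
Weights: 5 da: H, 6 si L, 7 gu L.
The penult (syllable 6, si) is light, so stress falls on the antepenult (syllable 5, da:).
Stress on syllable 5: pud.ni:.do.re:p.ˈda:.si.gu.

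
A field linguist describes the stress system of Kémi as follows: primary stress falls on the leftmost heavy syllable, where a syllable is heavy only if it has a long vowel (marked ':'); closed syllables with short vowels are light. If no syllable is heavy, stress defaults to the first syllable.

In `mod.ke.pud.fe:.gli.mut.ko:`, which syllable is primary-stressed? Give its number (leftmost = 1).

4

Weights: 1 mod L, 2 ke L, 3 pud L, 4 fe: H, 5 gli L, 6 mut L, 7 ko: H.
Heavy syllables in the domain: 4, 7. The leftmost is syllable 4 (fe:).
Primary stress: syllable 4 → mod.ke.pud.ˈfe:.gli.mut.ko:.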